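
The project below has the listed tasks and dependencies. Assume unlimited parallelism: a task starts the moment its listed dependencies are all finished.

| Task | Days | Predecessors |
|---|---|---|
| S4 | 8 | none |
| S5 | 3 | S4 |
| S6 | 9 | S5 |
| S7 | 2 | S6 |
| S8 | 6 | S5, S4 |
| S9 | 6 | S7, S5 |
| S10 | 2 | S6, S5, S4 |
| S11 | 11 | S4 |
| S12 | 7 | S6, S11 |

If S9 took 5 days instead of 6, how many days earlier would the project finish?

Actual critical path: S4→S5→S6→S7→S9 = 8+3+9+2+6 = 28 ⇒ 28 days.
S9 is on the critical path; changing it to 5 makes that path 27 days.
The critical path is still S4→S5→S6→S7→S9; finish is now 27 days.
Change in finish: 27 − 28 = -1 days.

1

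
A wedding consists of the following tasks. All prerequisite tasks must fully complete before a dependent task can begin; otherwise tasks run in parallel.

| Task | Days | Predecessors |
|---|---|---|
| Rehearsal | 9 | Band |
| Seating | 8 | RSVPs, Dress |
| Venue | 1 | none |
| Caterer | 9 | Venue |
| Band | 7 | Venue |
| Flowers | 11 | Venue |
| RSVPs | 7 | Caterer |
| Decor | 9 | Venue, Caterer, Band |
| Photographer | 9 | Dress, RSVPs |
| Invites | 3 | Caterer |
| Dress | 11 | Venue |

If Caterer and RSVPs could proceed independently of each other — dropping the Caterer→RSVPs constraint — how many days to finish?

21

Original critical path: Venue→Caterer→RSVPs→Photographer = 1+9+7+9 = 26 ⇒ 26 days.
Without Caterer→RSVPs, RSVPs's earliest start moves from 10 to 0.
The longest chain is now Venue→Dress→Photographer = 1+11+9 = 21, so the wedding takes 21 days.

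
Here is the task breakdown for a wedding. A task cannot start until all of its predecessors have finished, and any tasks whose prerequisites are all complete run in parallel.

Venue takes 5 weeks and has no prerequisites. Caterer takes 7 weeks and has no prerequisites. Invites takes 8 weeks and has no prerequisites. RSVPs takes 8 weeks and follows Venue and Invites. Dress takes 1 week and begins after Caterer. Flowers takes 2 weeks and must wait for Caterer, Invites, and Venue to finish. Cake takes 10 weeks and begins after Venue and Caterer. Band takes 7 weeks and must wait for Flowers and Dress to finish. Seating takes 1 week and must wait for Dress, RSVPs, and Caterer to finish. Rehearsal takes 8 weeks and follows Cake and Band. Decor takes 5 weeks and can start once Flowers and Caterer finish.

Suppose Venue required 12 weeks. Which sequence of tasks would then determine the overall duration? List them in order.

Critical path before the change: Caterer→Cake→Rehearsal = 7+10+8 = 25 giving 25 weeks.
Venue has 2 weeks of float (longest path through it is 23).
New critical path: Venue→Cake→Rehearsal = 12+10+8 = 30 ⇒ 30 weeks.

Venue, Cake, Rehearsal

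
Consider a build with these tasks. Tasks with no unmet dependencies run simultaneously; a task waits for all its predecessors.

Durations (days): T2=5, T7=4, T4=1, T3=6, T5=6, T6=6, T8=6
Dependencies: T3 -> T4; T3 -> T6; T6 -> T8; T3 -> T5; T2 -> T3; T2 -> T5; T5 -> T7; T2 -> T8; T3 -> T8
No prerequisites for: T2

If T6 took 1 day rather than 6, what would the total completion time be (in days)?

21

Baseline: T2→T3→T6→T8 = 5+6+6+6 = 23 → 23 days.
T6 lies on that path, so at 1 day the path becomes 18 days.
Now T2→T3→T5→T7 = 5+6+6+4 = 21 is longest, so the finish becomes 21 days.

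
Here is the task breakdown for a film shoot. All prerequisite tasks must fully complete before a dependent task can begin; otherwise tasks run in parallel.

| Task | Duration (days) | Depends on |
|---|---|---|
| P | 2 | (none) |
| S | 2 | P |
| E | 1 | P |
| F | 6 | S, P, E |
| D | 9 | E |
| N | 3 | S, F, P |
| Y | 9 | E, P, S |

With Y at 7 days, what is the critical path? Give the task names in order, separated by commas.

P, S, F, N

Critical path before the change: P→S→Y = 2+2+9 = 13 giving 13 days.
Y is on the critical path; changing it to 7 makes that path 11 days.
New critical path: P→S→F→N = 2+2+6+3 = 13 ⇒ 13 days.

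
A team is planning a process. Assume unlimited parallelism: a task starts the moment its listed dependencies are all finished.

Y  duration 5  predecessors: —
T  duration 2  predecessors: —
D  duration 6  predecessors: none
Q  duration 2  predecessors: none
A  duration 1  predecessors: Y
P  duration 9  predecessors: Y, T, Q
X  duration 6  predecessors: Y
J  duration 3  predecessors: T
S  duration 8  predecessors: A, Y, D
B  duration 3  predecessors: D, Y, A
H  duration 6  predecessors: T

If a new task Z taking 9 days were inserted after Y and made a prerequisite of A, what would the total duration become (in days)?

Originally the plan takes 14 days.
With Z inserted, A now waits for max(Y, Z).
New critical path: Y→Z→A→S = 5+9+1+8 = 23 ⇒ 23 days.

23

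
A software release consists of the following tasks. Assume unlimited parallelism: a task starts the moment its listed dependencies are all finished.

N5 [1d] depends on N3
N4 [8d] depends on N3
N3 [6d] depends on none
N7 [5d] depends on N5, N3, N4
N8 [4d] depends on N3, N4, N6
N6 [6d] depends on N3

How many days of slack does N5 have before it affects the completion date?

The longest chain is N3→N4→N7 = 6+8+5 = 19; overall finish 19 days.
Longest path through N5: 12 days (earliest finish 7, latest finish 14).
Float = 19 − 12 = 7.

7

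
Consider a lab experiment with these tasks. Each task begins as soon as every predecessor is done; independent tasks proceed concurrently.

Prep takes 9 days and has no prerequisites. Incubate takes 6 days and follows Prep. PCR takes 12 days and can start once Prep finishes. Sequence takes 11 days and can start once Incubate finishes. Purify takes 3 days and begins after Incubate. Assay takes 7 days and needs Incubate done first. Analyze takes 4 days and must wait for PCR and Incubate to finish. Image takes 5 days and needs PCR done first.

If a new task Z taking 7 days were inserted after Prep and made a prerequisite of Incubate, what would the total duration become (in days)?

33

Originally the schedule takes 26 days.
With Z inserted, Incubate now waits for max(Prep, Z).
New critical path: Prep→Z→Incubate→Sequence = 9+7+6+11 = 33 ⇒ 33 days.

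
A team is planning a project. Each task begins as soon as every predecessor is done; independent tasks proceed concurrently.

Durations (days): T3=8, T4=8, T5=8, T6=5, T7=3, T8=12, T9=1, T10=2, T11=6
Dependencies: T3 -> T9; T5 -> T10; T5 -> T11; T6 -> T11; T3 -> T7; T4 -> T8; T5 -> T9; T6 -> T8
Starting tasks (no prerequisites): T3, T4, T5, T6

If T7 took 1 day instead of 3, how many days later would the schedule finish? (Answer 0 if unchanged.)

0

Actual critical path: T4→T8 = 8+12 = 20 ⇒ 20 days.
T7 is off the critical path — its longest chain is 11 days, giving 9 of slack.
The critical path is still T4→T8; finish is now 20 days.
Change in finish: 20 − 20 = +0 days.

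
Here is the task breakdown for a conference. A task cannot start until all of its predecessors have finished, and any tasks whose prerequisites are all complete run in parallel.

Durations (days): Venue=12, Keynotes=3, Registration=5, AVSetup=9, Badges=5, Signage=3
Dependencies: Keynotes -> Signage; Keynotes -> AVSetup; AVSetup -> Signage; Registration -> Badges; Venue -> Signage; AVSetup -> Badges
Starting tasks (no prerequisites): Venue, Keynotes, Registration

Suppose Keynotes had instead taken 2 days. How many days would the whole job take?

16

Baseline: Keynotes→AVSetup→Badges = 3+9+5 = 17 → 17 days.
Keynotes lies on that path, so at 2 days the path becomes 16 days.
That remains the longest chain; total 16 days.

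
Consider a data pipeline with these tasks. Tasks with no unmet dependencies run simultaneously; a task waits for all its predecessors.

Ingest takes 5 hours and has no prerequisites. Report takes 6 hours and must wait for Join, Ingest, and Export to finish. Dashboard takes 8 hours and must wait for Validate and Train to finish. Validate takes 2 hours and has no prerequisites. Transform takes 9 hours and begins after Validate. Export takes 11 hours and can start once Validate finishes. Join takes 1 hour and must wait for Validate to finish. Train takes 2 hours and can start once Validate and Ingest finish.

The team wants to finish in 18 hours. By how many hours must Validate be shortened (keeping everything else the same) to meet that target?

1

Current finish: 19 hours; target: 18.
Validate is on every critical path, so each hour cut from Validate cuts the finish by one (this holds down to a finish of 18).
Need 19 − 18 = 1 hour off Validate → Validate becomes 1 hour, finish becomes 18.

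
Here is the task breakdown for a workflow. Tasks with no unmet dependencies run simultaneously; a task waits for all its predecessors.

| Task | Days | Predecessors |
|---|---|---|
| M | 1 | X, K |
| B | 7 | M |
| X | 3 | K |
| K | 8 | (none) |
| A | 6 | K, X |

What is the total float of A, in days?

The longest chain is K→X→M→B = 8+3+1+7 = 19; overall finish 19 days.
A finishes as early as 17 and must finish by 19.
Float = 19 − 17 = 2.

2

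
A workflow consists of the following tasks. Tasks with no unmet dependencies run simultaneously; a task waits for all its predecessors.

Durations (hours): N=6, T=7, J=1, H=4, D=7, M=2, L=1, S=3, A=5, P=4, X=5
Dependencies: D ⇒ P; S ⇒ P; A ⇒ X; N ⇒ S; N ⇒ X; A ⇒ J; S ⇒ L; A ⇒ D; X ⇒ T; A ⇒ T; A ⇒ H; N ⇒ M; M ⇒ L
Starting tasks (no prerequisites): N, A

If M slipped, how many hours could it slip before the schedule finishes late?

9

The longest chain is N→X→T = 6+5+7 = 18; overall finish 18 hours.
The longest chain containing M totals 9 hours.
So M can slip 17 − 8 = 9 hours.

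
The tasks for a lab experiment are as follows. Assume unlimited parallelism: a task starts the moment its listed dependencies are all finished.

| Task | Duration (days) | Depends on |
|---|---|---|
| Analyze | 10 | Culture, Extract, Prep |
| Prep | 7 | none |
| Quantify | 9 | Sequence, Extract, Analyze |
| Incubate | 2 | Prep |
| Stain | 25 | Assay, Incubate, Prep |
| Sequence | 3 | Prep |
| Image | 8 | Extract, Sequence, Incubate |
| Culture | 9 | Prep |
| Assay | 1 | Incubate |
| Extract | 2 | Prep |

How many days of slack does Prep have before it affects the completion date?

The longest chain is Prep→Culture→Analyze→Quantify = 7+9+10+9 = 35; overall finish 35 days.
The longest chain containing Prep totals 35 days.
Float = 35 − 35 = 0.

0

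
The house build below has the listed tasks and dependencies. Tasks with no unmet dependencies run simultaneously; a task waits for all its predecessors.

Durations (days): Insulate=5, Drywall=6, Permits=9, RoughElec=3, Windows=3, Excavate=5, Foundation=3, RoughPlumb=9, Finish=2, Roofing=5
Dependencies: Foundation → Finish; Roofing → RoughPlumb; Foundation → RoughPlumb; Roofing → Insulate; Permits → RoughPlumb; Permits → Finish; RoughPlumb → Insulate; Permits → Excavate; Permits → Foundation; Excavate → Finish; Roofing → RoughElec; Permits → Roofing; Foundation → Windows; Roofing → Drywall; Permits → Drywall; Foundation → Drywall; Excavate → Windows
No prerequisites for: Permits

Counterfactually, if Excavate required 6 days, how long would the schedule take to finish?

Baseline: Permits→Roofing→RoughPlumb→Insulate = 9+5+9+5 = 28 → 28 days.
Excavate has 11 days of float (longest path through it is 17).
No other chain overtakes it, so the finish is 28 days.

28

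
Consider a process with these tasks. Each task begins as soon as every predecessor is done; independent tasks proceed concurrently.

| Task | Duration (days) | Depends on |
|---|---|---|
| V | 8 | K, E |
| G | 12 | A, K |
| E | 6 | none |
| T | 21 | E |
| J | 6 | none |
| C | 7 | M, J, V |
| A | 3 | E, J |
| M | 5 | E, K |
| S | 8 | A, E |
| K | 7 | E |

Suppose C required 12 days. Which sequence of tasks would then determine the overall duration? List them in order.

E, K, V, C

The binding path is E→K→V→C = 6+7+8+7 = 28; finish at 28 days.
Since C is critical, the +5 change carries straight to that chain (now 33 days).
The critical path is still E→K→V→C; finish is now 33 days.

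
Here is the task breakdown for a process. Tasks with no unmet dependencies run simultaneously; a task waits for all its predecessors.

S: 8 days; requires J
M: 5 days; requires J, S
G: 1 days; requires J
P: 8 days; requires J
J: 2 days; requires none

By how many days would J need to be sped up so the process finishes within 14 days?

1

Current finish: 15 days; target: 14.
J is on every critical path, so each day cut from J cuts the finish by one (this holds down to a finish of 14).
Need 15 − 14 = 1 day off J → J becomes 1 day, finish becomes 14.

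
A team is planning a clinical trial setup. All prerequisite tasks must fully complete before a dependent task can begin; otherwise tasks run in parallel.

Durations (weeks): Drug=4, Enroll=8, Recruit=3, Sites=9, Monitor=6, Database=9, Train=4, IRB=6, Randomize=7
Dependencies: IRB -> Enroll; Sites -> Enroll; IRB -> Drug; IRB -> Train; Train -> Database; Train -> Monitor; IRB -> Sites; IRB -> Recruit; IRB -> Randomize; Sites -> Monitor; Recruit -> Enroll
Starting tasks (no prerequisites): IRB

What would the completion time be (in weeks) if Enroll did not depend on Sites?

With the dependency in place, IRB→Sites→Enroll = 6+9+8 = 23 sets the finish at 23 weeks.
Without Sites→Enroll, Enroll's earliest start moves from 15 to 9.
After: IRB→Sites→Monitor = 6+9+6 = 21 → 21 weeks.

21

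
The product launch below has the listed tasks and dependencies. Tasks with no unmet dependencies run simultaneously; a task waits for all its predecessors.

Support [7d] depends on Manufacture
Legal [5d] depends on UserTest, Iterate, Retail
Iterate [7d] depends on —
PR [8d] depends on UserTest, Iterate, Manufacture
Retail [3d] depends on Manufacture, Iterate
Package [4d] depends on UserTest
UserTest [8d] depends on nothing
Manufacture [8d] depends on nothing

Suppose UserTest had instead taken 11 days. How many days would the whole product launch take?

19

Critical path before the change: UserTest→PR = 8+8 = 16 giving 16 days.
UserTest is on the critical path; changing it to 11 makes that path 19 days.
That remains the longest chain; total 19 days.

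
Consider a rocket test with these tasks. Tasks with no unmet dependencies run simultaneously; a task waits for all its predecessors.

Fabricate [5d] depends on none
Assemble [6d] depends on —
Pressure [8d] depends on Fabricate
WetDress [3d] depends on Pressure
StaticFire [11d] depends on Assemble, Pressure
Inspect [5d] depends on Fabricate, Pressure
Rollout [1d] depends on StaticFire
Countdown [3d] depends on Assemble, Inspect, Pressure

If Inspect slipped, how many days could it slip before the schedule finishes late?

Critical path: Fabricate→Pressure→StaticFire→Rollout = 5+8+11+1 = 25, so the finish is 25 days.
Inspect finishes as early as 18 and must finish by 22.
Float = 25 − 21 = 4.

4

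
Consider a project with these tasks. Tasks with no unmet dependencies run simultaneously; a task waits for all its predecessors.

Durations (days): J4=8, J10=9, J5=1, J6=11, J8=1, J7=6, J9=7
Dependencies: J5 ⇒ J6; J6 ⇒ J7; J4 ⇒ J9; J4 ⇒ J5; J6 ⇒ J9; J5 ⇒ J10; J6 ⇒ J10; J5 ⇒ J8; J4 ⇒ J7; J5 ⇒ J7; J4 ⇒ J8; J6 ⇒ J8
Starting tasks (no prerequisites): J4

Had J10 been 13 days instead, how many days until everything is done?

Baseline: J4→J5→J6→J10 = 8+1+11+9 = 29 → 29 days.
Since J10 is critical, the +4 change carries straight to that chain (now 33 days).
That remains the longest chain; total 33 days.

33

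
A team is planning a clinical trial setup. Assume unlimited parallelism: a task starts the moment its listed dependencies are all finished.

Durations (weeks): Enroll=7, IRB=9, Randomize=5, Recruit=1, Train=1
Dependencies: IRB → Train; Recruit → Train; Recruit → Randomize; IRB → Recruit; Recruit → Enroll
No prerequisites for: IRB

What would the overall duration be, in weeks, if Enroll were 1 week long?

15

The binding path is IRB→Recruit→Enroll = 9+1+7 = 17; finish at 17 weeks.
Enroll lies on that path, so at 1 week the path becomes 11 weeks.
The binding chain switches to IRB→Recruit→Randomize = 9+1+5 = 15; finish 15 weeks.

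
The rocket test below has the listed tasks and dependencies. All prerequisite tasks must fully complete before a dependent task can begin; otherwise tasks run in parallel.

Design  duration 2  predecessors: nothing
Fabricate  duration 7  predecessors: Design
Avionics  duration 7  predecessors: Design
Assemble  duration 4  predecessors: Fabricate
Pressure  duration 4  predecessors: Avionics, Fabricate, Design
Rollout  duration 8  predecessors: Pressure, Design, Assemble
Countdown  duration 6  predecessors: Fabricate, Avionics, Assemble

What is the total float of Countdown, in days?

The longest chain is Design→Fabricate→Assemble→Rollout = 2+7+4+8 = 21; overall finish 21 days.
Longest path through Countdown: 19 days (earliest finish 19, latest finish 21).
Slack of Countdown = 15 − 13 = 2 days.

2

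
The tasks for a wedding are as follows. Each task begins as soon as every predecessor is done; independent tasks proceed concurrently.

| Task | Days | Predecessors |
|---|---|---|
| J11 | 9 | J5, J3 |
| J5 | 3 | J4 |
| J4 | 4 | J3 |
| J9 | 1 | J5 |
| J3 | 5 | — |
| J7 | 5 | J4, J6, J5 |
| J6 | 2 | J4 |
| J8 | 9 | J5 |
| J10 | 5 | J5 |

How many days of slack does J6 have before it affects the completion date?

5

The longest chain is J3→J4→J5→J8 = 5+4+3+9 = 21; overall finish 21 days.
Longest path through J6: 16 days (earliest finish 11, latest finish 16).
Slack of J6 = 14 − 9 = 5 days.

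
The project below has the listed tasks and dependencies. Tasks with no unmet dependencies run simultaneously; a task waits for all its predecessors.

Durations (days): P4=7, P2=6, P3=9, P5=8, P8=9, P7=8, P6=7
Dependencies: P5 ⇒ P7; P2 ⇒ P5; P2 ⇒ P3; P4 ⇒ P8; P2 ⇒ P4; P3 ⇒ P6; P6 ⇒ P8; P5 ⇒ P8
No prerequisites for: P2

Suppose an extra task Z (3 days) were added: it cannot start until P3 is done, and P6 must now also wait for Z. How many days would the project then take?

34

Originally the project takes 31 days.
With Z inserted, P6 now waits for max(P3, Z).
New critical path: P2→P3→Z→P6→P8 = 6+9+3+7+9 = 34 ⇒ 34 days.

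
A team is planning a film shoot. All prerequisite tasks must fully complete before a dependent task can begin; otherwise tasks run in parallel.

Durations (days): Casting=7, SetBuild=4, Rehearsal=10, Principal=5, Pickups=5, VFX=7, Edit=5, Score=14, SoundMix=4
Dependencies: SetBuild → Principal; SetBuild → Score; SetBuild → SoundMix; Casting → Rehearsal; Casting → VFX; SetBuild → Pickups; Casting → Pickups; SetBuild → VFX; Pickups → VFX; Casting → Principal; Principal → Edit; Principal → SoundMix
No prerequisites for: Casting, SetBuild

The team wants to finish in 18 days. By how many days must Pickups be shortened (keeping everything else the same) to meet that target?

Current finish: 19 days; target: 18.
Pickups is on every critical path, so each day cut from Pickups cuts the finish by one (this holds down to a finish of 18).
Need 19 − 18 = 1 day off Pickups → Pickups becomes 4 days, finish becomes 18.

1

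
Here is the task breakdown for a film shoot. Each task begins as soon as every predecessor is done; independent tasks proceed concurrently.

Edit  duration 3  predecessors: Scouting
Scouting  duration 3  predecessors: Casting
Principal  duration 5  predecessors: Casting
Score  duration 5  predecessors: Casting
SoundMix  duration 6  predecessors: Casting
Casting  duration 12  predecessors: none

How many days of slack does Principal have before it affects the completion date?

1

Critical path: Casting→Scouting→Edit = 12+3+3 = 18, so the finish is 18 days.
Principal finishes as early as 17 and must finish by 18.
Float = 18 − 17 = 1.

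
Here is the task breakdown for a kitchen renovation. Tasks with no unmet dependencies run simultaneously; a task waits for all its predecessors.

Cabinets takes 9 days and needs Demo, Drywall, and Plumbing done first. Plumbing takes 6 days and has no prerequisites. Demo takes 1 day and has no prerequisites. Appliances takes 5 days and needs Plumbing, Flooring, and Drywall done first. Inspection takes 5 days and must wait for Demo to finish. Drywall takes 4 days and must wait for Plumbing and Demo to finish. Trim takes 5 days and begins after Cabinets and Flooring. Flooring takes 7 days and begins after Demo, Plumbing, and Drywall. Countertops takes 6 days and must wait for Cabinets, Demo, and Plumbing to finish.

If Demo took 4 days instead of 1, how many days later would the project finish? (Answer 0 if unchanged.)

0

Baseline: Plumbing→Drywall→Cabinets→Countertops = 6+4+9+6 = 25 → 25 days.
Demo has 5 days of float (longest path through it is 20).
That remains the longest chain; total 25 days.
Change in finish: 25 − 25 = +0 days.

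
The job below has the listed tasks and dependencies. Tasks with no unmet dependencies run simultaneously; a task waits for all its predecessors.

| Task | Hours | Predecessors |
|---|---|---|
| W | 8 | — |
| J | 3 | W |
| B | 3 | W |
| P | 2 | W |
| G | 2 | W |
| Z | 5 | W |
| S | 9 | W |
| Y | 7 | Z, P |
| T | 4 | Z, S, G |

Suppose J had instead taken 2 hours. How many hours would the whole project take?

Critical path before the change: W→S→T = 8+9+4 = 21 giving 21 hours.
J is off the critical path — its longest chain is 11 hours, giving 10 of slack.
The critical path is still W→S→T; finish is now 21 hours.

21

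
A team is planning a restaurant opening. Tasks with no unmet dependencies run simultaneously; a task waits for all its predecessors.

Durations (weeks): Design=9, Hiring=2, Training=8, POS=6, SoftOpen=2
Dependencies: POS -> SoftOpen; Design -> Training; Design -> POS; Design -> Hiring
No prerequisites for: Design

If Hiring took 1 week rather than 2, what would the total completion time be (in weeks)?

The binding path is Design→Training = 9+8 = 17; finish at 17 weeks.
Hiring is off the critical path — its longest chain is 11 weeks, giving 6 of slack.
That remains the longest chain; total 17 weeks.

17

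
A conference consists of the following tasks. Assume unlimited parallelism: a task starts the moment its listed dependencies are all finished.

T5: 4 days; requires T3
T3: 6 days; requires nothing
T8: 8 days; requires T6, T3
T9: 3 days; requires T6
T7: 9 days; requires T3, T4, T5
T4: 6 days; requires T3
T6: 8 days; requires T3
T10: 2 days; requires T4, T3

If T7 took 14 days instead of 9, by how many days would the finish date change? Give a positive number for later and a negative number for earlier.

4

As given, the longest chain is T3→T6→T8 = 6+8+8 = 22, so the finish is 22 days.
T7 has 1 day of float (longest path through it is 21).
Now T3→T4→T7 = 6+6+14 = 26 is longest, so the finish becomes 26 days.
Change in finish: 26 − 22 = +4 days.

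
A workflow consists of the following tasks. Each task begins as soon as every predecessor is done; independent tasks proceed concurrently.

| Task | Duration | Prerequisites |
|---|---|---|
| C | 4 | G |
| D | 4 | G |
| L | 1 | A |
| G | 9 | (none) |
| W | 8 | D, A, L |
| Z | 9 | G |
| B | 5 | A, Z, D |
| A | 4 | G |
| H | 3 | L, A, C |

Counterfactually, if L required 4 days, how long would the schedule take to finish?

25

Baseline: G→Z→B = 9+9+5 = 23 → 23 days.
L has 1 day of float (longest path through it is 22).
Now G→A→L→W = 9+4+4+8 = 25 is longest, so the finish becomes 25 days.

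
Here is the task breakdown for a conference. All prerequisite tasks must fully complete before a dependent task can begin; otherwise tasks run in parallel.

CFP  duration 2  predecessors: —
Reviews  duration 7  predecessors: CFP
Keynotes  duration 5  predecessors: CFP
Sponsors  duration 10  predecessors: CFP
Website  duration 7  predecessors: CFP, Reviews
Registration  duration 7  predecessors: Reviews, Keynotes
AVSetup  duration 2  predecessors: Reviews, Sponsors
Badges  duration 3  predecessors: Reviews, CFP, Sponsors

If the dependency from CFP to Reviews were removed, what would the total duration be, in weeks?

Original critical path: CFP→Reviews→Website = 2+7+7 = 16 ⇒ 16 weeks.
Without CFP→Reviews, Reviews's earliest start moves from 2 to 0.
New critical path: CFP→Sponsors→Badges = 2+10+3 = 15 ⇒ 15 weeks.

15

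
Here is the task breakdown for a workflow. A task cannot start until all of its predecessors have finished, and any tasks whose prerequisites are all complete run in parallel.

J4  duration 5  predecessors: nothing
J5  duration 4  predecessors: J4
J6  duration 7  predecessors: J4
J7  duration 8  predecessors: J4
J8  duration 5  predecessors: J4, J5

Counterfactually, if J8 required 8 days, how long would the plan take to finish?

As given, the longest chain is J4→J5→J8 = 5+4+5 = 14, so the finish is 14 days.
J8 lies on that path, so at 8 days the path becomes 17 days.
The critical path is still J4→J5→J8; finish is now 17 days.

17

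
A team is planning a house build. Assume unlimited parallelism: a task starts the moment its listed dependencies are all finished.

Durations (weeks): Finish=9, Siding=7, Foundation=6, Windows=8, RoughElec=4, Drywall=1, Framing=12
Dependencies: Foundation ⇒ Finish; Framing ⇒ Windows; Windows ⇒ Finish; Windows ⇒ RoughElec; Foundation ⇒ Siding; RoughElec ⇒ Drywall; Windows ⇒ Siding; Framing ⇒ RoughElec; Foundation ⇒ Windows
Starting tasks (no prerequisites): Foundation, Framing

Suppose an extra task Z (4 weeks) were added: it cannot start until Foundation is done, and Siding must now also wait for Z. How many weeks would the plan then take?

29

Originally the plan takes 29 weeks.
With Z inserted, Siding now waits for max(Windows, Foundation, Z).
New critical path: Framing→Windows→Finish = 12+8+9 = 29 ⇒ 29 weeks.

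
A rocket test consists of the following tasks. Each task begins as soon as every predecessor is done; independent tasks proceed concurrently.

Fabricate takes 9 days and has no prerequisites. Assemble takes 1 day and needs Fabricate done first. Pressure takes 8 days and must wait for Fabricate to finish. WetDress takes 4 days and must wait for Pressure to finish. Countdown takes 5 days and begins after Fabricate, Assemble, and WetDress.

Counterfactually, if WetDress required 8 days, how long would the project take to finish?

Critical path before the change: Fabricate→Pressure→WetDress→Countdown = 9+8+4+5 = 26 giving 26 days.
Since WetDress is critical, the +4 change carries straight to that chain (now 30 days).
No other chain overtakes it, so the finish is 30 days.

30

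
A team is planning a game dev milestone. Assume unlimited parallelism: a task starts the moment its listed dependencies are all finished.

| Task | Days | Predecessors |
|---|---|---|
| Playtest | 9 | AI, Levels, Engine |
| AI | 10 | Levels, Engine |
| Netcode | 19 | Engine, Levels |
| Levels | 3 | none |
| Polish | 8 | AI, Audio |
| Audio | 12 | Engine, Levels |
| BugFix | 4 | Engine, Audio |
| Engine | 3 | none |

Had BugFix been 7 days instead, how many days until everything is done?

23

As given, the longest chain is Engine→Audio→Polish = 3+12+8 = 23, so the finish is 23 days.
The longest path through BugFix is only 19 days, so BugFix has float 4.
No other chain overtakes it, so the finish is 23 days.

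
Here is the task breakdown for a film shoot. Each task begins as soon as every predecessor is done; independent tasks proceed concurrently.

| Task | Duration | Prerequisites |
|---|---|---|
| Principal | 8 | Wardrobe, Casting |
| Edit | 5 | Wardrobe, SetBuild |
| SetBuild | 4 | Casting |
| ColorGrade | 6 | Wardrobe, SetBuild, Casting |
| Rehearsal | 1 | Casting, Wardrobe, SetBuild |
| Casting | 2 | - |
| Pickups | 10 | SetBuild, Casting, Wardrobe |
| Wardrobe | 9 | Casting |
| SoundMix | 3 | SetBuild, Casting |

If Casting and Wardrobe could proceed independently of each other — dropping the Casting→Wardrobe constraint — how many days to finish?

19

Original critical path: Casting→Wardrobe→Pickups = 2+9+10 = 21 ⇒ 21 days.
Without Casting→Wardrobe, Wardrobe's earliest start moves from 2 to 0.
After: Wardrobe→Pickups = 9+10 = 19 → 19 days.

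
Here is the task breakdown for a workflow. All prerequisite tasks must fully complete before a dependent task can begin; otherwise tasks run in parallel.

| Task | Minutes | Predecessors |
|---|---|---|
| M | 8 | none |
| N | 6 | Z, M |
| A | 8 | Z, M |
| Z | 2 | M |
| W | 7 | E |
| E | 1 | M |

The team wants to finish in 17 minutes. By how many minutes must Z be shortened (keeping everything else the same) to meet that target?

1

Current finish: 18 minutes; target: 17.
Z is on every critical path, so each minute cut from Z cuts the finish by one (this holds down to a finish of 17).
Need 18 − 17 = 1 minute off Z → Z becomes 1 minute, finish becomes 17.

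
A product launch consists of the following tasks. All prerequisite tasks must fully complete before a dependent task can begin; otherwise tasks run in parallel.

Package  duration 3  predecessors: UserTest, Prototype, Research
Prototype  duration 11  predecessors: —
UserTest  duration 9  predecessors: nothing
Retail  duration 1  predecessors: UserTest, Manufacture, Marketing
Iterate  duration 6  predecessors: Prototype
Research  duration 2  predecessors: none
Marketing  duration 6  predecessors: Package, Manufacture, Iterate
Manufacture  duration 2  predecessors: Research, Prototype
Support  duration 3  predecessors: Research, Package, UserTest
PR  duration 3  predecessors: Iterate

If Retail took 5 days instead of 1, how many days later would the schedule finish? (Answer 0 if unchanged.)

Critical path before the change: Prototype→Iterate→Marketing→Retail = 11+6+6+1 = 24 giving 24 days.
Since Retail is critical, the +4 change carries straight to that chain (now 28 days).
The critical path is still Prototype→Iterate→Marketing→Retail; finish is now 28 days.
Change in finish: 28 − 24 = +4 days.

4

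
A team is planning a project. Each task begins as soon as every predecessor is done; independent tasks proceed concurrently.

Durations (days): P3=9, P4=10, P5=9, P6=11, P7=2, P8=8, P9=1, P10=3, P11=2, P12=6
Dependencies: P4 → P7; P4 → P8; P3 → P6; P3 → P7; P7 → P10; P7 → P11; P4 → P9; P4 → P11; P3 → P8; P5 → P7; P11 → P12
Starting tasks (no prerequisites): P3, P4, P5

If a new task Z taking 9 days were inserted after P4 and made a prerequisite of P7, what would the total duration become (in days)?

29

Originally the plan takes 20 days.
With Z inserted, P7 now waits for max(P5, P4, P3, Z).
New critical path: P4→Z→P7→P11→P12 = 10+9+2+2+6 = 29 ⇒ 29 days.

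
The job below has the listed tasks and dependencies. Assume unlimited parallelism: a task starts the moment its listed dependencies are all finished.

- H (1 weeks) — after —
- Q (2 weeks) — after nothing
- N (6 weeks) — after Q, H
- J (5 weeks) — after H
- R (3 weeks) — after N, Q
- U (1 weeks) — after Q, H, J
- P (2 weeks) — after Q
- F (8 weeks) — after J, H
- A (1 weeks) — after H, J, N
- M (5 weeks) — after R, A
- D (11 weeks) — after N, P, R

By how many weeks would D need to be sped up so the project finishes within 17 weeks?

Current finish: 22 weeks; target: 17.
D is on every critical path, so each week cut from D cuts the finish by one (this holds down to a finish of 16).
Need 22 − 17 = 5 weeks off D → D becomes 6 weeks, finish becomes 17.

5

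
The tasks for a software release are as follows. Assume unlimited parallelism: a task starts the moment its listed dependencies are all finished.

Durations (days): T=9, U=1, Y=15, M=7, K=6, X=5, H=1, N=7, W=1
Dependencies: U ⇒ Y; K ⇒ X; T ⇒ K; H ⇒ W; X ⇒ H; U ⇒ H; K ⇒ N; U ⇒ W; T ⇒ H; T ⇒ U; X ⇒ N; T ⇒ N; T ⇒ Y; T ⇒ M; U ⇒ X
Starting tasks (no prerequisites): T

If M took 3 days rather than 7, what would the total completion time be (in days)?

27

Critical path before the change: T→K→X→N = 9+6+5+7 = 27 giving 27 days.
M is off the critical path — its longest chain is 16 days, giving 11 of slack.
No other chain overtakes it, so the finish is 27 days.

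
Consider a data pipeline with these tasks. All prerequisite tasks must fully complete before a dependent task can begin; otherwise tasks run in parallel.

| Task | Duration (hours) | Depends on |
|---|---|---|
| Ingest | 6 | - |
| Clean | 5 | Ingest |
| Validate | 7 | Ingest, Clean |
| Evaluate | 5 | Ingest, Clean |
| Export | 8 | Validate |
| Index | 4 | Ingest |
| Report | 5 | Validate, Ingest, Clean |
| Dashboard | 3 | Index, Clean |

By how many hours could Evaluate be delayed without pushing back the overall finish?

10

Ingest→Clean→Validate→Export = 6+5+7+8 = 26 sets the makespan at 26 hours.
Longest path through Evaluate: 16 hours (earliest finish 16, latest finish 26).
Float = 26 − 16 = 10.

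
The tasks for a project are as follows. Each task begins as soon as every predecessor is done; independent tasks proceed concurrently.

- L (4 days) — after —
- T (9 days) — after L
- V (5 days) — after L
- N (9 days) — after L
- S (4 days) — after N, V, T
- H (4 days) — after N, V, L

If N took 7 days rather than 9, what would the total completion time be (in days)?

17

As given, the longest chain is L→N→S = 4+9+4 = 17, so the finish is 17 days.
Since N is critical, the -2 change carries straight to that chain (now 15 days).
The binding chain switches to L→T→S = 4+9+4 = 17; finish 17 days.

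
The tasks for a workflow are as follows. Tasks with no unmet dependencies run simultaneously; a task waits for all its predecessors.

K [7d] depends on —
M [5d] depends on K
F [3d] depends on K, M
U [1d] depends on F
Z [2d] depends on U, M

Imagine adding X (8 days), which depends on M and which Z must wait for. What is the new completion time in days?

22

Originally the job takes 18 days.
With X inserted, Z now waits for max(U, M, X).
New critical path: K→M→X→Z = 7+5+8+2 = 22 ⇒ 22 days.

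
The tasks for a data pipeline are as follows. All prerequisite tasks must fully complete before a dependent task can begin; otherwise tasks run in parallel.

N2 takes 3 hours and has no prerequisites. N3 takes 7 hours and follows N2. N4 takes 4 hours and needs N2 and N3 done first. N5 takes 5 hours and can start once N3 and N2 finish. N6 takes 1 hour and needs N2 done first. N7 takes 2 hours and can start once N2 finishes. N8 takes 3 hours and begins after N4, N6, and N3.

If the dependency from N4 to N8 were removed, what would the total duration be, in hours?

15

Before: longest chain N2→N3→N4→N8 = 3+7+4+3 = 17, finish 17.
Without N4→N8, N8's earliest start moves from 14 to 10.
The longest chain is now N2→N3→N5 = 3+7+5 = 15, so the job takes 15 hours.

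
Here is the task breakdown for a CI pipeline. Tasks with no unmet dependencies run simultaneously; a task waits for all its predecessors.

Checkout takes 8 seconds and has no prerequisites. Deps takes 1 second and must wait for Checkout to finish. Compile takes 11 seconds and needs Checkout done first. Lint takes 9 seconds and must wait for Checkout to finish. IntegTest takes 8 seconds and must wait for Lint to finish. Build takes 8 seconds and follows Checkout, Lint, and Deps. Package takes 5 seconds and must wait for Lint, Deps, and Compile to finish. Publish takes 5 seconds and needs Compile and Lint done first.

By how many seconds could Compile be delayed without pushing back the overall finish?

Critical path: Checkout→Lint→IntegTest = 8+9+8 = 25, so the finish is 25 seconds.
The longest chain containing Compile totals 24 seconds.
Slack of Compile = 9 − 8 = 1 second.

1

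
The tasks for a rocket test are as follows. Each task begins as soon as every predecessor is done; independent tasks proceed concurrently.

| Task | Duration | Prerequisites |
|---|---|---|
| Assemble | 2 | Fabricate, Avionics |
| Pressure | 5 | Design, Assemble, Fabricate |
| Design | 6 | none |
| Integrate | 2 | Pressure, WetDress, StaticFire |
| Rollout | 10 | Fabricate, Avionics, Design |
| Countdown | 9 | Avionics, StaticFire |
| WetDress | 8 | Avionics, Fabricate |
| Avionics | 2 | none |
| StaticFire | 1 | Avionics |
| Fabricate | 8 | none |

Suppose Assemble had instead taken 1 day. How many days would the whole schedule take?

18

As given, the longest chain is Fabricate→WetDress→Integrate = 8+8+2 = 18, so the finish is 18 days.
Assemble has 1 day of float (longest path through it is 17).
That remains the longest chain; total 18 days.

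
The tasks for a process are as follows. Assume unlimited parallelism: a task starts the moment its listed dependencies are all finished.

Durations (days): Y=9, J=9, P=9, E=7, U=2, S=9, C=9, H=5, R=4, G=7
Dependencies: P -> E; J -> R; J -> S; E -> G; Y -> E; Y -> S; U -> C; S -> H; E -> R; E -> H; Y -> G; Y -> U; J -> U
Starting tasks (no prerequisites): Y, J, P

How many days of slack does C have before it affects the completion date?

3

Critical path: Y→E→G = 9+7+7 = 23, so the finish is 23 days.
Longest path through C: 20 days (earliest finish 20, latest finish 23).
Slack of C = 14 − 11 = 3 days.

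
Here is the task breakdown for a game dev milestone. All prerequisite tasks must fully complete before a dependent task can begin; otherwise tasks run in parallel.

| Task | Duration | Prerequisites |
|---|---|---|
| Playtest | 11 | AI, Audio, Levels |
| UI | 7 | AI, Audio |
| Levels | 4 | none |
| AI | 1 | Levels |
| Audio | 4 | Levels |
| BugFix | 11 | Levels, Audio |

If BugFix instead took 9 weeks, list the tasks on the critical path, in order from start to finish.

Levels, Audio, Playtest

Critical path before the change: Levels→Audio→BugFix = 4+4+11 = 19 giving 19 weeks.
Since BugFix is critical, the -2 change carries straight to that chain (now 17 weeks).
The binding chain switches to Levels→Audio→Playtest = 4+4+11 = 19; finish 19 weeks.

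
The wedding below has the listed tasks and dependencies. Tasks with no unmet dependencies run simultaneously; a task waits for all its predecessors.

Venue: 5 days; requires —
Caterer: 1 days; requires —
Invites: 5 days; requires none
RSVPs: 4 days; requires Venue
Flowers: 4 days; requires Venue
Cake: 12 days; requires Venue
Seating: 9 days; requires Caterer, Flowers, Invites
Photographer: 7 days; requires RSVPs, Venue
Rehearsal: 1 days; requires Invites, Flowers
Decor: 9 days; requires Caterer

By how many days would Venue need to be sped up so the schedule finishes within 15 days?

Current finish: 18 days; target: 15.
Venue is on every critical path, so each day cut from Venue cuts the finish by one (this holds down to a finish of 14).
Need 18 − 15 = 3 days off Venue → Venue becomes 2 days, finish becomes 15.

3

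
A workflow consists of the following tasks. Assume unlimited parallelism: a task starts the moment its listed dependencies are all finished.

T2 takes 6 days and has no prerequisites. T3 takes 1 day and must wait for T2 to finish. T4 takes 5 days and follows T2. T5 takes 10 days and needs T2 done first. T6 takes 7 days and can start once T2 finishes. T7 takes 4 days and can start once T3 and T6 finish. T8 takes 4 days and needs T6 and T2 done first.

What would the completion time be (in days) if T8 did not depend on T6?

With the dependency in place, T2→T6→T7 = 6+7+4 = 17 sets the finish at 17 days.
Without T6→T8, T8's earliest start moves from 13 to 6.
New critical path: T2→T6→T7 = 6+7+4 = 17 ⇒ 17 days.

17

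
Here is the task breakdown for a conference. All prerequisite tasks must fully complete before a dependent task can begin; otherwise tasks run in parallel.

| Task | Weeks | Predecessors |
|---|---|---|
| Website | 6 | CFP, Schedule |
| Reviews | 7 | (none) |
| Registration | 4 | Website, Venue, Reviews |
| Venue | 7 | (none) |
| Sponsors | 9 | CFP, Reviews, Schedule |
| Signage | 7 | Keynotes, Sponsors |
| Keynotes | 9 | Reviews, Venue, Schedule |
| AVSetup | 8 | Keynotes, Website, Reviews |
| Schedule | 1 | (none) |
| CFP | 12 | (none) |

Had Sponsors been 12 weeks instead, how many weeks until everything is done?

Critical path before the change: CFP→Sponsors→Signage = 12+9+7 = 28 giving 28 weeks.
Since Sponsors is critical, the +3 change carries straight to that chain (now 31 weeks).
That remains the longest chain; total 31 weeks.

31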